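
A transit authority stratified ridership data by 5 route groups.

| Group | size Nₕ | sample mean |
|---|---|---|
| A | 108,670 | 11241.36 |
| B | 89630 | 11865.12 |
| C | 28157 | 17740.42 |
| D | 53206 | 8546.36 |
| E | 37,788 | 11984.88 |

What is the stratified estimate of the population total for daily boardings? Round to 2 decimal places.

3692188578.34

Population total = Σ Nₕ·x̄ₕ (each stratum's size times its mean).
108670·11241.36 + 89630·11865.12 + 28157·17740.42 + 53206·8546.36 + 37788·11984.88 = 1221598591.2 + 1063470705.6 + 499517005.94 + 454717630.16 + 452884645.44 = 3692188578.34.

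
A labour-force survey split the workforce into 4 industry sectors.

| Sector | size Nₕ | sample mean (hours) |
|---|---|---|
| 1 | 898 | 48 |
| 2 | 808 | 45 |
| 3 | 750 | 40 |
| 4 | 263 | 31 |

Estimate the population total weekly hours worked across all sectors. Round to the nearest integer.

117617

1: 898·48 = 43104
2: 808·45 = 36360
3: 750·40 = 30000
4: 263·31 = 8153
τ̂ = Σ Nₕx̄ₕ = 117617.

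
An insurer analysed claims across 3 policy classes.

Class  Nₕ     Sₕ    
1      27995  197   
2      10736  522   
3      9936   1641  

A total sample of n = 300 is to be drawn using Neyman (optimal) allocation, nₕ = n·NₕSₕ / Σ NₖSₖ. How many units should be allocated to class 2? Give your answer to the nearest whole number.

Σ NₕSₕ = 27995·197 + 10736·522 + 9936·1641 = 27424183.
Share for 2: 5604192/27424183 = 0.20435.
n_2 = 300 × 0.20435 = 61.306... → 61.

61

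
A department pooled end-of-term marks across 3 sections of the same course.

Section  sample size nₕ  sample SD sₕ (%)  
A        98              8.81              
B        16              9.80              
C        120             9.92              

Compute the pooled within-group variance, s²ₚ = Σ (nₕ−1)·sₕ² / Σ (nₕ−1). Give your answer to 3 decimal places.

A: (98−1)·8.81² = 97·77.6161 = 7528.7617
B: (16−1)·9.80² = 15·96.04 = 1440.6
C: (120−1)·9.92² = 119·98.4064 = 11710.3616
Numerator = 20679.7233; denominator = Σ(nₕ−1) = 231.
s²ₚ = 20679.7233/231 = 89.52261... → 89.523.

89.523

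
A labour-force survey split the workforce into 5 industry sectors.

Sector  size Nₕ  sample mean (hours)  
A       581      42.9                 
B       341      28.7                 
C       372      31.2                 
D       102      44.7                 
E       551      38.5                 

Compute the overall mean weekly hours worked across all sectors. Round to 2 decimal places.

37.03

x̄_st = (Σ Nₕx̄ₕ) / (Σ Nₕ) = (581·42.9 + 341·28.7 + 372·31.2 + 102·44.7 + 551·38.5) / 1947
= 72090.9 / 1947 = 37.0267... → 37.03.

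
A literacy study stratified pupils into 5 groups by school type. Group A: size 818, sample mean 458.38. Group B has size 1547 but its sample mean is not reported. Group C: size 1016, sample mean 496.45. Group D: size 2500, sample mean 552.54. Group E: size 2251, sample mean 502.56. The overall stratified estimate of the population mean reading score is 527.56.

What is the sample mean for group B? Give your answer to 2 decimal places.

Σ Nₕx̄ₕ = N·μ, so 1547·x̄_B = 8132·527.56 − (818·458.38 + 1016·496.45 + 2500·552.54 + 2251·502.56).
= 4290117.92 − 3391960.6 = 898157.32.
x̄_B = 898157.32 / 1547 = 580.5800... → 580.58.

580.58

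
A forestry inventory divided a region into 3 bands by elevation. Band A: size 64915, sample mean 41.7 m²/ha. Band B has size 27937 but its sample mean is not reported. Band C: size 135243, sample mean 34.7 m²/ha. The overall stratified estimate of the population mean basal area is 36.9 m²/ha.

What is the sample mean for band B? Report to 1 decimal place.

36.4

N = 64915 + 27937 + 135243 = 228095.
Overall total = μ·N = 36.9·228095 = 8416705.5.
Subtract the known strata: 64915·41.7 + 135243·34.7 = 7399887.6.
Remaining total for band B: 8416705.5 − 7399887.6 = 1016817.9.
Divide by its size: 1016817.9 / 27937 = 36.397... → 36.4.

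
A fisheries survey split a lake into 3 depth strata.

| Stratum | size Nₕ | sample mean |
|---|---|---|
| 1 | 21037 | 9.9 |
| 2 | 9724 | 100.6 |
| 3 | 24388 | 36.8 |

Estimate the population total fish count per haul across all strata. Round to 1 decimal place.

2083979.1

1: 21037·9.9 = 208266.3
2: 9724·100.6 = 978234.4
3: 24388·36.8 = 897478.4
τ̂ = Σ Nₕx̄ₕ = 2083979.1.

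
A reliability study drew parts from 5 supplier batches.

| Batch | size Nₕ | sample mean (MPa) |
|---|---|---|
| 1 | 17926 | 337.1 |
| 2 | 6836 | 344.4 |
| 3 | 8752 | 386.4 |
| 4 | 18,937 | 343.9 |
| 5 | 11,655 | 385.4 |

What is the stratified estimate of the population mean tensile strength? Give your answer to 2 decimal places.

x̄_st = (Σ Nₕx̄ₕ) / (Σ Nₕ) = (17926·337.1 + 6836·344.4 + 8752·386.4 + 18937·343.9 + 11655·385.4) / 64106
= 22783217.1 / 64106 = 355.3991... → 355.40.

355.40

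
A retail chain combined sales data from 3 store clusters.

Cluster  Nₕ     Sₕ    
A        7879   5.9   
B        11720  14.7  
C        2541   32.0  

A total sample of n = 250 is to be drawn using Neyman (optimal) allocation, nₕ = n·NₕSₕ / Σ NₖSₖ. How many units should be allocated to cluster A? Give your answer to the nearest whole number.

A: NₕSₕ = 7879·5.9 = 46486.1
B: NₕSₕ = 11720·14.7 = 172284
C: NₕSₕ = 2541·32.0 = 81312
Σ NₕSₕ = 300082.1.
n_A = 250·46486.1/300082.1 = 38.728... → 39.

39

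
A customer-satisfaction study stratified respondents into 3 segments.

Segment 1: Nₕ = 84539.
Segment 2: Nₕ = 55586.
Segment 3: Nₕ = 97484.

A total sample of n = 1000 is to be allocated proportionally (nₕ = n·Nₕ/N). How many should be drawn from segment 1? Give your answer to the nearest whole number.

356

N = 84539 + 55586 + 97484 = 237609.
n_1 = 1000·84539/237609 = 355.790... → 356.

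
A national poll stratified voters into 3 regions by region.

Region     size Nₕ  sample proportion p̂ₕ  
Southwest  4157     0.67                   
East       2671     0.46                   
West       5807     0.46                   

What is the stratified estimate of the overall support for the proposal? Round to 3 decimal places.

Wₕ = Nₕ/N with N = 12635: 0.3290, 0.2114, 0.4596.
p̂_st = 0.3290·0.67 + 0.2114·0.46 + 0.4596·0.46 ≈ 0.52909... → 0.529.

0.529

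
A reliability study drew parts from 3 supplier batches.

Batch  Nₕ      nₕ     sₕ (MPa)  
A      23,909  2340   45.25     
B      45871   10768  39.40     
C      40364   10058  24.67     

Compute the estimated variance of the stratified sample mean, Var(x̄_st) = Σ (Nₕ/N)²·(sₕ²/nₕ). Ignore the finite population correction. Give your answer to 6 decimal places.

0.074361

N = 110144. Term for each stratum: Wₕ²sₕ²/nₕ.
Var(x̄_st) = 0.041230865 + 0.025004152 + 0.008126310 = 0.074361326 → 0.074361.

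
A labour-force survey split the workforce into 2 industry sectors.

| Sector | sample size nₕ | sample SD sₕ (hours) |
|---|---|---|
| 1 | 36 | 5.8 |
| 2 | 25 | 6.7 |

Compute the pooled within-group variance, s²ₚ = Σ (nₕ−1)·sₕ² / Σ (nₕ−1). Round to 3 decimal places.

1: (36−1)·5.8² = 35·33.64 = 1177.4
2: (25−1)·6.7² = 24·44.89 = 1077.36
Numerator = 2254.76; denominator = Σ(nₕ−1) = 59.
s²ₚ = 2254.76/59 = 38.21627... → 38.216.

38.216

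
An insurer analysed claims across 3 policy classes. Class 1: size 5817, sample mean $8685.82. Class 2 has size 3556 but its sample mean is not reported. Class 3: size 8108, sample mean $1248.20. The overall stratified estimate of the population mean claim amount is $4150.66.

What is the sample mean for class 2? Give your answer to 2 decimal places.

Σ Nₕx̄ₕ = N·μ, so 3556·x̄_2 = 17481·4150.66 − (5817·8685.82 + 8108·1248.20).
= 72557687.46 − 60645820.54 = 11911866.92.
x̄_2 = 11911866.92 / 3556 = 3349.7938... → 3349.79.

3349.79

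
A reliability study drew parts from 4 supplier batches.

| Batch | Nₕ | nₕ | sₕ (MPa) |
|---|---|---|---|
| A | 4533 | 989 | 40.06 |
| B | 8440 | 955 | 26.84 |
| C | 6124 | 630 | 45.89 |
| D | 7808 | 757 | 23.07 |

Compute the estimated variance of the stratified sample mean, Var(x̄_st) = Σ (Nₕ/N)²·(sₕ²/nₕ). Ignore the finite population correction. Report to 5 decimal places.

0.35268

N = 26905. Term for each stratum: Wₕ²sₕ²/nₕ.
Var(x̄_st) = 0.04606075 + 0.07423019 + 0.17318088 + 0.05921244 = 0.35268425 → 0.35268.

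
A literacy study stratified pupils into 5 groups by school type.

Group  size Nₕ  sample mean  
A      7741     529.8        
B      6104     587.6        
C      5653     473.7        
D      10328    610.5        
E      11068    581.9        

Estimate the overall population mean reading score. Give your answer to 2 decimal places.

N = 7741 + 6104 + 5653 + 10328 + 11068 = 40894.
The stratified mean weights each stratum mean by its population share Nₕ/N.
Σ Nₕx̄ₕ = 7741·529.8 + 6104·587.6 + 5653·473.7 + 10328·610.5 + 11068·581.9 = 4101181.8 + 3586710.4 + 2677826.1 + 6305244 + 6440469.2 = 23111431.5.
Divide by N: 23111431.5 / 40894 = 565.1546... → 565.15.

565.15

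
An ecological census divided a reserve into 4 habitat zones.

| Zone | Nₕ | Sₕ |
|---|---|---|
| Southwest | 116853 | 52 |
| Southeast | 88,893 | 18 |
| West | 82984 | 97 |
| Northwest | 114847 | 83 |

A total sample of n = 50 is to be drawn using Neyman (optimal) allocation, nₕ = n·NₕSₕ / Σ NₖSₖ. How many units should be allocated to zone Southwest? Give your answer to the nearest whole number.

Σ NₕSₕ = 116853·52 + 88893·18 + 82984·97 + 114847·83 = 25258179.
Share for Southwest: 6076356/25258179 = 0.24057.
n_Southwest = 50 × 0.24057 = 12.028... → 12.

12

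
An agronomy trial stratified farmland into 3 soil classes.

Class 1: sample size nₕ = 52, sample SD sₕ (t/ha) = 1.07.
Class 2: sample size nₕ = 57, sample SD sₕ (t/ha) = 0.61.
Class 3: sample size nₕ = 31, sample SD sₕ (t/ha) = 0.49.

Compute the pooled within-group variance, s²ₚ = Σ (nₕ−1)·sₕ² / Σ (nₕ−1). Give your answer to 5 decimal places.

1: (52−1)·1.07² = 51·1.1449 = 58.3899
2: (57−1)·0.61² = 56·0.3721 = 20.8376
3: (31−1)·0.49² = 30·0.2401 = 7.203
Numerator = 86.4305; denominator = Σ(nₕ−1) = 137.
s²ₚ = 86.4305/137 = 0.6308796... → 0.63088.

0.63088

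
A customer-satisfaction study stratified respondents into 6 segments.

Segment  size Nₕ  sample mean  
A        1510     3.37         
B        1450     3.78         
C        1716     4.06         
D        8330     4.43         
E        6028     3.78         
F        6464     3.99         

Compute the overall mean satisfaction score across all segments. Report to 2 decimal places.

4.04

N = 1510 + 1450 + 1716 + 8330 + 6028 + 6464 = 25498.
Overall mean = Σ (Nₕ/N)·x̄ₕ — weight by population share, not a simple average.
Σ Nₕx̄ₕ = 1510·3.37 + 1450·3.78 + 1716·4.06 + 8330·4.43 + 6028·3.78 + 6464·3.99 = 5088.7 + 5481 + 6966.96 + 36901.9 + 22785.84 + 25791.36 = 103015.76.
Divide by N: 103015.76 / 25498 = 4.0402... → 4.04.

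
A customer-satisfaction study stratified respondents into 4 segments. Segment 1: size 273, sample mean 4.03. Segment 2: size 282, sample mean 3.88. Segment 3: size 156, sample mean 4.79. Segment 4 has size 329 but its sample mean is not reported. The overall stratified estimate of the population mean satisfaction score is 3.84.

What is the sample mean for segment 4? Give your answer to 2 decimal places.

N = 273 + 282 + 156 + 329 = 1040.
Overall total = μ·N = 3.84·1040 = 3993.6.
Subtract the known strata: 273·4.03 + 282·3.88 + 156·4.79 = 2941.59.
Remaining total for segment 4: 3993.6 − 2941.59 = 1052.01.
Divide by its size: 1052.01 / 329 = 3.1976... → 3.20.

3.20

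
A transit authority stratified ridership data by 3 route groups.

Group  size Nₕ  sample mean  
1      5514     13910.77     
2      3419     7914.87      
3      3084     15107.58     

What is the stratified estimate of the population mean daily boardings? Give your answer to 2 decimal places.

12512.00

x̄_st = (Σ Nₕx̄ₕ) / (Σ Nₕ) = (5514·13910.77 + 3419·7914.87 + 3084·15107.58) / 12017
= 150356703.03 / 12017 = 12511.9999... → 12512.00.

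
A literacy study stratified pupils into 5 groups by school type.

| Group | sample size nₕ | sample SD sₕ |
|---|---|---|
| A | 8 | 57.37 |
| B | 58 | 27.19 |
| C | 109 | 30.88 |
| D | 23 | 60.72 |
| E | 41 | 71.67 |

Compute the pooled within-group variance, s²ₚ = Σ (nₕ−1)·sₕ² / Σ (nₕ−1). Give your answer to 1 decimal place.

Degrees of freedom: 7 + 57 + 108 + 22 + 40 = 234.
Σ(nₕ−1)sₕ² = 7·3291.3169 + 57·739.2961 + 108·953.5744 + 22·3686.9184 + 40·5136.5889 = 454740.892.
s²ₚ = 454740.892 / 234 = 1943.337... → 1943.3.

1943.3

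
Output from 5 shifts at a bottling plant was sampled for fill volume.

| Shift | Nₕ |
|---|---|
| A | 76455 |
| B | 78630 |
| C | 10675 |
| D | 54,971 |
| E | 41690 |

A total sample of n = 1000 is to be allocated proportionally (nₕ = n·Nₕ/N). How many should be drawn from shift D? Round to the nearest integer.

209

Share of shift D = 54971/262421 = 0.20948.
Allocate 1000 × 0.20948 = 209.476... → 209.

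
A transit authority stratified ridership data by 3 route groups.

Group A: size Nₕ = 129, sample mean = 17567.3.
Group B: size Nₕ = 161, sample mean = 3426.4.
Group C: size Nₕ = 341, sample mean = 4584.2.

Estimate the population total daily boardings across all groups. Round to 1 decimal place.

4381044.3

A: 129·17567.3 = 2266181.7
B: 161·3426.4 = 551650.4
C: 341·4584.2 = 1563212.2
τ̂ = Σ Nₕx̄ₕ = 4381044.3.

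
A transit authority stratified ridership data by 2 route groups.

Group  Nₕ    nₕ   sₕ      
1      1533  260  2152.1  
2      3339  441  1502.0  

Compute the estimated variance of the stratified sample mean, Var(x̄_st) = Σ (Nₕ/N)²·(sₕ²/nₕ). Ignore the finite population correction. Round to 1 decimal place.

4166.5

N = 4872; Wₕ = Nₕ/N.
group 1: (1533/4872)²·2152.1²/260 = 1763.6861
group 2: (3339/4872)²·1502.0²/441 = 2402.8107
Sum = 4166.4968 → 4166.5.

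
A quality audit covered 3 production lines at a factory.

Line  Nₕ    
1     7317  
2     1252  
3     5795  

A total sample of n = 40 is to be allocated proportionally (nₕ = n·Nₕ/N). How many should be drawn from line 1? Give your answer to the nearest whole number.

20

Share of line 1 = 7317/14364 = 0.50940.
Allocate 40 × 0.50940 = 20.376... → 20.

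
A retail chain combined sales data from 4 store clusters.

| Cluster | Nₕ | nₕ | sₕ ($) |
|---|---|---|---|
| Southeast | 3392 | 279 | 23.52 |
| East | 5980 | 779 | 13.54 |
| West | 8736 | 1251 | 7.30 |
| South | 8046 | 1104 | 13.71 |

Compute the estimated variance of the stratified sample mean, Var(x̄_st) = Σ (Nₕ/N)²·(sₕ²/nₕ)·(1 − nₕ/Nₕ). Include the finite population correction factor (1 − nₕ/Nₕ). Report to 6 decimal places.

N = 26154; Wₕ = Nₕ/N.
cluster Southeast: (3392/26154)²·23.52²/279·(1 − 279/3392) = 0.030607592
cluster East: (5980/26154)²·13.54²/779·(1 − 779/5980) = 0.010700687
cluster West: (8736/26154)²·7.30²/1251·(1 − 1251/8736) = 0.004072083
cluster South: (8046/26154)²·13.71²/1104·(1 − 1104/8046) = 0.013902543
Sum = 0.059282904 → 0.059283.

0.059283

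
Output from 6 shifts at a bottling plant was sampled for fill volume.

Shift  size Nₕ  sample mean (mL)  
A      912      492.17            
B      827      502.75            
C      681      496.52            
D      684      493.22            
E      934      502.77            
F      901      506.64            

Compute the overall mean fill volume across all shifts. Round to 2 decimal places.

N = 4939; weights Wₕ = Nₕ/N = (0.1847, 0.1674, 0.1379, 0.1385, 0.1891, 0.1824).
x̄_st = Σ Wₕ·x̄ₕ = 0.1847·492.17 + 0.1674·502.75 + 0.1379·496.52 + 0.1385·493.22 + 0.1891·502.77 + 0.1824·506.64 ≈ 499.3310...
→ 499.33.

499.33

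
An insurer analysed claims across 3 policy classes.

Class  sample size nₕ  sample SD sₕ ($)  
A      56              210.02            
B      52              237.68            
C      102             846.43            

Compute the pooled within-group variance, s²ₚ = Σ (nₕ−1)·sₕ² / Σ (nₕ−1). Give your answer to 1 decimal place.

375207.1

A: (56−1)·210.02² = 55·44108.4004 = 2425962.022
B: (52−1)·237.68² = 51·56491.7824 = 2881080.9024
C: (102−1)·846.43² = 101·716443.7449 = 72360818.2349
Numerator = 77667861.1593; denominator = Σ(nₕ−1) = 207.
s²ₚ = 77667861.1593/207 = 375207.059... → 375207.1.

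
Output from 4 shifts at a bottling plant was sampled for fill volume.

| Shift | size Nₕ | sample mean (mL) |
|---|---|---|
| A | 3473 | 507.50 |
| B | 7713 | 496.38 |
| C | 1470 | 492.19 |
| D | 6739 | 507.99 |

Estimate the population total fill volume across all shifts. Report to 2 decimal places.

Estimate total by summing Nₕ·x̄ₕ over strata.
3473·507.50 + 7713·496.38 + 1470·492.19 + 6739·507.99 = 1762547.5 + 3828578.94 + 723519.3 + 3423344.61 = 9737990.35.

9737990.35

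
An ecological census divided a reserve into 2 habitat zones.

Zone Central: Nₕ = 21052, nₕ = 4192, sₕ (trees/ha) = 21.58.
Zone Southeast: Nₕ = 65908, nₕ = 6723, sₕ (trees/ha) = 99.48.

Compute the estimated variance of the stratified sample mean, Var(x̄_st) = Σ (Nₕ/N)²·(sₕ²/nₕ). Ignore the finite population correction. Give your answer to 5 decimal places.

0.85207

N = 86960; Wₕ = Nₕ/N.
zone Central: (21052/86960)²·21.58²/4192 = 0.00651072
zone Southeast: (65908/86960)²·99.48²/6723 = 0.84556237
Sum = 0.85207309 → 0.85207.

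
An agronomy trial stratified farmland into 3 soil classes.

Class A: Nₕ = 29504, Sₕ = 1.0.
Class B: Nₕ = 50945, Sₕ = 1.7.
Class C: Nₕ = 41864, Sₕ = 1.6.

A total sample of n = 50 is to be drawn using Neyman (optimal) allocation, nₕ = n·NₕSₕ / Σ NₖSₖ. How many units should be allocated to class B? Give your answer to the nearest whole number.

A: NₕSₕ = 29504·1.0 = 29504
B: NₕSₕ = 50945·1.7 = 86606.5
C: NₕSₕ = 41864·1.6 = 66982.4
Σ NₕSₕ = 183092.9.
n_B = 50·86606.5/183092.9 = 23.651... → 24.

24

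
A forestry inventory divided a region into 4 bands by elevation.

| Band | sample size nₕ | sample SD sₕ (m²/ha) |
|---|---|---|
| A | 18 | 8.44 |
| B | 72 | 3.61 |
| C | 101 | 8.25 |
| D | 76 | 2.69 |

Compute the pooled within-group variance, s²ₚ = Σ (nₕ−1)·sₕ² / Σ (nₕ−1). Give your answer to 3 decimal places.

36.065

A: (18−1)·8.44² = 17·71.2336 = 1210.9712
B: (72−1)·3.61² = 71·13.0321 = 925.2791
C: (101−1)·8.25² = 100·68.0625 = 6806.25
D: (76−1)·2.69² = 75·7.2361 = 542.7075
Numerator = 9485.2078; denominator = Σ(nₕ−1) = 263.
s²ₚ = 9485.2078/263 = 36.06543... → 36.065.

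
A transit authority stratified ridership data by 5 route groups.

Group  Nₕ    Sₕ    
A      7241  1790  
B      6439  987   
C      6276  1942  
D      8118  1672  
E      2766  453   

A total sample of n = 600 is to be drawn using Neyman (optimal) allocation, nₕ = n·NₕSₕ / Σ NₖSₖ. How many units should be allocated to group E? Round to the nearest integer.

16

A: NₕSₕ = 7241·1790 = 12961390
B: NₕSₕ = 6439·987 = 6355293
C: NₕSₕ = 6276·1942 = 12187992
D: NₕSₕ = 8118·1672 = 13573296
E: NₕSₕ = 2766·453 = 1252998
Σ NₕSₕ = 46330969.
n_E = 600·1252998/46330969 = 16.227... → 16.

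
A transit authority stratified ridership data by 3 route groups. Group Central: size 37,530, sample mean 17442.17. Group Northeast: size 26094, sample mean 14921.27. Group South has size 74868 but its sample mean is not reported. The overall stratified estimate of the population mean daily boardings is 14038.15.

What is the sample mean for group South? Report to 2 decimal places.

N = 37530 + 26094 + 74868 = 138492.
Overall total = μ·N = 14038.15·138492 = 1944171469.8.
Subtract the known strata: 37530·17442.17 + 26094·14921.27 = 1043960259.48.
Remaining total for group South: 1944171469.8 − 1043960259.48 = 900211210.32.
Divide by its size: 900211210.32 / 74868 = 12023.9783... → 12023.98.

12023.98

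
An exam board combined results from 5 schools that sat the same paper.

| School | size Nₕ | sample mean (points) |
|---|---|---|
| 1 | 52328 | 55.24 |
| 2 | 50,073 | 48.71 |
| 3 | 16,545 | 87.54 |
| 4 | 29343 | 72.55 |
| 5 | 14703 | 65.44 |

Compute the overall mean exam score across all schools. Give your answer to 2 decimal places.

60.55

N = 162992; weights Wₕ = Nₕ/N = (0.3210, 0.3072, 0.1015, 0.1800, 0.0902).
x̄_st = Σ Wₕ·x̄ₕ = 0.3210·55.24 + 0.3072·48.71 + 0.1015·87.54 + 0.1800·72.55 + 0.0902·65.44 ≈ 60.5490...
→ 60.55.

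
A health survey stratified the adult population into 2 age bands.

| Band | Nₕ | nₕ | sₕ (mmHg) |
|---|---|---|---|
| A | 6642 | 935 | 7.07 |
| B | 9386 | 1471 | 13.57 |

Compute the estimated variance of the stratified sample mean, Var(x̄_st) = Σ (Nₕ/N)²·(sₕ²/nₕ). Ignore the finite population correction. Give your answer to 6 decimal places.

0.052109

N = 16028. Term for each stratum: Wₕ²sₕ²/nₕ.
Var(x̄_st) = 0.009180499 + 0.042928870 = 0.052109369 → 0.052109.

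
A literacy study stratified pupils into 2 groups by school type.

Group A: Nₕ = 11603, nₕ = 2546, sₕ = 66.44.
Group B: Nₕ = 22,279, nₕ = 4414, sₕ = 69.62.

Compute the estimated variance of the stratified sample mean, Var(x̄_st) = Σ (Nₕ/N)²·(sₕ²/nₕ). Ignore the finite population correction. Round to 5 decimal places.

N = 33882; Wₕ = Nₕ/N.
group A: (11603/33882)²·66.44²/2546 = 0.20333089
group B: (22279/33882)²·69.62²/4414 = 0.47477629
Sum = 0.67810717 → 0.67811.

0.67811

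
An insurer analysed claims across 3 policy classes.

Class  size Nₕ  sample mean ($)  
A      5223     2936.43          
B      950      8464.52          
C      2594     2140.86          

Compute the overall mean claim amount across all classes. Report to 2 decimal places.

3300.06

x̄_st = (Σ Nₕx̄ₕ) / (Σ Nₕ) = (5223·2936.43 + 950·8464.52 + 2594·2140.86) / 8767
= 28931658.73 / 8767 = 3300.0637... → 3300.06.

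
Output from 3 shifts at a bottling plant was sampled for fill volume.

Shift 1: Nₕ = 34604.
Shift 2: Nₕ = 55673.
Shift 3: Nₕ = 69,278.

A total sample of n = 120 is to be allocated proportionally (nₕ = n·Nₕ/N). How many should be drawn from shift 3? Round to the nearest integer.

52

N = 34604 + 55673 + 69278 = 159555.
n_3 = 120·69278/159555 = 52.103... → 52.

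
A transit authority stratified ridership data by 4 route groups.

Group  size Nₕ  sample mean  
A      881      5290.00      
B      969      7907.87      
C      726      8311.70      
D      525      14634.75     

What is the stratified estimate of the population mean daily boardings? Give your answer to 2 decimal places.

N = 881 + 969 + 726 + 525 = 3101.
Weight each subgroup mean by Nₕ/N and sum.
Σ Nₕx̄ₕ = 881·5290.00 + 969·7907.87 + 726·8311.70 + 525·14634.75 = 4660490 + 7662726.03 + 6034294.2 + 7683243.75 = 26040753.98.
Divide by N: 26040753.98 / 3101 = 8397.5343... → 8397.53.

8397.53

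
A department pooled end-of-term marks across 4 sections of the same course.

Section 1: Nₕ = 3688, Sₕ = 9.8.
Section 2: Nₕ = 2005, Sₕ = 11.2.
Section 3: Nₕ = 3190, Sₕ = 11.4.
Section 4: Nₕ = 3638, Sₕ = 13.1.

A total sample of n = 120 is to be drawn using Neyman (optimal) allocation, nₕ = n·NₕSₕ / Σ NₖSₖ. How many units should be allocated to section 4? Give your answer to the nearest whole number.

1: NₕSₕ = 3688·9.8 = 36142.4
2: NₕSₕ = 2005·11.2 = 22456
3: NₕSₕ = 3190·11.4 = 36366
4: NₕSₕ = 3638·13.1 = 47657.8
Σ NₕSₕ = 142622.2.
n_4 = 120·47657.8/142622.2 = 40.098... → 40.

40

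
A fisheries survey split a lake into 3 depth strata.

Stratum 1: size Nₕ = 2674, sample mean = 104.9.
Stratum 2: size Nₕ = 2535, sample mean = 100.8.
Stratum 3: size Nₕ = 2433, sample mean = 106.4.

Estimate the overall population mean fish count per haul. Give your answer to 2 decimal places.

x̄_st = (Σ Nₕx̄ₕ) / (Σ Nₕ) = (2674·104.9 + 2535·100.8 + 2433·106.4) / 7642
= 794901.8 / 7642 = 104.0175... → 104.02.

104.02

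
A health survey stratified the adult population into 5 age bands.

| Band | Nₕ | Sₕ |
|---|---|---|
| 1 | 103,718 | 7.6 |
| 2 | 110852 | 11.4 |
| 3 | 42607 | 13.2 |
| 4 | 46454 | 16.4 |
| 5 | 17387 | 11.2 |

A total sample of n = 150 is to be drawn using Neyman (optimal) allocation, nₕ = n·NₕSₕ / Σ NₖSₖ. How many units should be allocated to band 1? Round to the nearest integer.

1: NₕSₕ = 103718·7.6 = 788256.8
2: NₕSₕ = 110852·11.4 = 1263712.8
3: NₕSₕ = 42607·13.2 = 562412.4
4: NₕSₕ = 46454·16.4 = 761845.6
5: NₕSₕ = 17387·11.2 = 194734.4
Σ NₕSₕ = 3570962.
n_1 = 150·788256.8/3570962 = 33.111... → 33.

33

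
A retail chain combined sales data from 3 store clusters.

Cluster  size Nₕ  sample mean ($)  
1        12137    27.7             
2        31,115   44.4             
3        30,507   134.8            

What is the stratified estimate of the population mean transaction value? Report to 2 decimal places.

N = 73759; weights Wₕ = Nₕ/N = (0.1645, 0.4218, 0.4136).
x̄_st = Σ Wₕ·x̄ₕ = 0.1645·27.7 + 0.4218·44.4 + 0.4136·134.8 ≈ 79.0418...
→ 79.04.

79.04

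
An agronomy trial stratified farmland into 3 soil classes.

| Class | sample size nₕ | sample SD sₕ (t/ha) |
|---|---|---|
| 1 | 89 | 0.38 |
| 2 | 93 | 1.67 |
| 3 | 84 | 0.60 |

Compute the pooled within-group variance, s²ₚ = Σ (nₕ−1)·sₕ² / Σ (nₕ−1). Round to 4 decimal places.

1: (89−1)·0.38² = 88·0.1444 = 12.7072
2: (93−1)·1.67² = 92·2.7889 = 256.5788
3: (84−1)·0.60² = 83·0.36 = 29.88
Numerator = 299.166; denominator = Σ(nₕ−1) = 263.
s²ₚ = 299.166/263 = 1.137513... → 1.1375.

1.1375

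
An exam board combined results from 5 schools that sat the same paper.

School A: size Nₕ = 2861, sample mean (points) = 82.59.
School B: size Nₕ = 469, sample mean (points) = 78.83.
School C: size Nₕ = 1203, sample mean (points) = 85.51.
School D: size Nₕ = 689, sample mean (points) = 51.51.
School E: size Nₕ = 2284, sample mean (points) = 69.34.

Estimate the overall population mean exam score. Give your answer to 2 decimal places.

x̄_st = (Σ Nₕx̄ₕ) / (Σ Nₕ) = (2861·82.59 + 469·78.83 + 1203·85.51 + 689·51.51 + 2284·69.34) / 7506
= 569992.74 / 7506 = 75.9383... → 75.94.

75.94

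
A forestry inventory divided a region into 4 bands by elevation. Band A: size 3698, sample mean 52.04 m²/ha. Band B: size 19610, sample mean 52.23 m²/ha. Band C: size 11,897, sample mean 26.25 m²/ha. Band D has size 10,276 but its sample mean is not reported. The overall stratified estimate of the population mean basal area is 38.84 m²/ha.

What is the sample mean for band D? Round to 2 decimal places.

N = 3698 + 19610 + 11897 + 10276 = 45481.
Overall total = μ·N = 38.84·45481 = 1766482.04.
Subtract the known strata: 3698·52.04 + 19610·52.23 + 11897·26.25 = 1528970.47.
Remaining total for band D: 1766482.04 − 1528970.47 = 237511.57.
Divide by its size: 237511.57 / 10276 = 23.1132... → 23.11.

23.11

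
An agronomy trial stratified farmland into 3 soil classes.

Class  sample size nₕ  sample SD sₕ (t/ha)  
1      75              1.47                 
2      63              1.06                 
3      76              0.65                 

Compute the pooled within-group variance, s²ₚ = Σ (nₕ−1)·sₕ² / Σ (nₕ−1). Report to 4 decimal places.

1.2382

Degrees of freedom: 74 + 62 + 75 = 211.
Σ(nₕ−1)sₕ² = 74·2.1609 + 62·1.1236 + 75·0.4225 = 261.2573.
s²ₚ = 261.2573 / 211 = 1.238186... → 1.2382.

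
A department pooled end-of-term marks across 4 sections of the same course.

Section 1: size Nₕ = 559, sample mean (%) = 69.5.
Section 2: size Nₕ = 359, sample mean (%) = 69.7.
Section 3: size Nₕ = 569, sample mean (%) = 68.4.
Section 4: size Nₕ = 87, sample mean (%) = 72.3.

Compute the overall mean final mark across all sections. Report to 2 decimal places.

69.30

x̄_st = (Σ Nₕx̄ₕ) / (Σ Nₕ) = (559·69.5 + 359·69.7 + 569·68.4 + 87·72.3) / 1574
= 109082.5 / 1574 = 69.3027... → 69.30.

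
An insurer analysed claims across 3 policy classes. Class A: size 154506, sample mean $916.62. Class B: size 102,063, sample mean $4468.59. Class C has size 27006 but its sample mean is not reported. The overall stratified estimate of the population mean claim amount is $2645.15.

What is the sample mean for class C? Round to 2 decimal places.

N = 154506 + 102063 + 27006 = 283575.
Overall total = μ·N = 2645.15·283575 = 750098411.25.
Subtract the known strata: 154506·916.62 + 102063·4468.59 = 597700990.89.
Remaining total for class C: 750098411.25 − 597700990.89 = 152397420.36.
Divide by its size: 152397420.36 / 27006 = 5643.0949... → 5643.09.

5643.09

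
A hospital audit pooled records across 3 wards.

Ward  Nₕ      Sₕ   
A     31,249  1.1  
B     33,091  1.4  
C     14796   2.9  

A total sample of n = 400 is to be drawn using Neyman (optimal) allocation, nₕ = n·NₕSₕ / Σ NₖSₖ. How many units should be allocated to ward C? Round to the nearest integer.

139

A: NₕSₕ = 31249·1.1 = 34373.9
B: NₕSₕ = 33091·1.4 = 46327.4
C: NₕSₕ = 14796·2.9 = 42908.4
Σ NₕSₕ = 123609.7.
n_C = 400·42908.4/123609.7 = 138.851... → 139.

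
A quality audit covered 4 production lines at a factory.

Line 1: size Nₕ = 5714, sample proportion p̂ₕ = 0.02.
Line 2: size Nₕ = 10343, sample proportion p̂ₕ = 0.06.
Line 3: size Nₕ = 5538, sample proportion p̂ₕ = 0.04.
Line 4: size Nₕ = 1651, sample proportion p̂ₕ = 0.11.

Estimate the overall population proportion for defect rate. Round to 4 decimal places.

N = 5714 + 10343 + 5538 + 1651 = 23246.
Overall proportion = Σ (Nₕ/N)·p̂ₕ.
Σ Nₕp̂ₕ = 114.28 + 620.58 + 221.52 + 181.61 = 1137.99.
1137.99 / 23246 = 0.048954... → 0.0490.

0.0490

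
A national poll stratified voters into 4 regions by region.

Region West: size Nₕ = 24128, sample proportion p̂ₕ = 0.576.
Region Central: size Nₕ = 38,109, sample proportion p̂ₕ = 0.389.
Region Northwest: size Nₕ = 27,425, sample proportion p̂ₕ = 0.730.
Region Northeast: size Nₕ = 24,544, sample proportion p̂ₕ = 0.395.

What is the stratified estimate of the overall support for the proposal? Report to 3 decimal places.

0.512

Wₕ = Nₕ/N with N = 114206: 0.2113, 0.3337, 0.2401, 0.2149.
p̂_st = 0.2113·0.576 + 0.3337·0.389 + 0.2401·0.730 + 0.2149·0.395 ≈ 0.51168... → 0.512.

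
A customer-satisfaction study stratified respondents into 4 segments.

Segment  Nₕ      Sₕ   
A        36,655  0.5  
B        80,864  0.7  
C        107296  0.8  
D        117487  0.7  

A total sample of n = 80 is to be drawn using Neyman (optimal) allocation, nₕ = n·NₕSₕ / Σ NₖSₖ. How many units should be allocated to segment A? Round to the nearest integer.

6

Σ NₕSₕ = 36655·0.5 + 80864·0.7 + 107296·0.8 + 117487·0.7 = 243010.
Share for A: 18327.5/243010 = 0.07542.
n_A = 80 × 0.07542 = 6.033... → 6.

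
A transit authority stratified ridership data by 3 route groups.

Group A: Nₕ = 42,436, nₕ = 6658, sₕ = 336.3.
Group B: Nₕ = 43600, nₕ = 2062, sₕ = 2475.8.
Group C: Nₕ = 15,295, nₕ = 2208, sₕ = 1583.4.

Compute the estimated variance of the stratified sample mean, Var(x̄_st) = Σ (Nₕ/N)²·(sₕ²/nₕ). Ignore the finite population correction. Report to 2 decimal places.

579.19

N = 101331. Term for each stratum: Wₕ²sₕ²/nₕ.
Var(x̄_st) = 2.97916 + 550.33962 + 25.87001 = 579.18879 → 579.19.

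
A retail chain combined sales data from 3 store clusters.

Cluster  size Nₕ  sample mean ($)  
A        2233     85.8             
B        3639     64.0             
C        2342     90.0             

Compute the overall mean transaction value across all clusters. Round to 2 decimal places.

N = 2233 + 3639 + 2342 = 8214.
The stratified mean weights each stratum mean by its population share Nₕ/N.
Σ Nₕx̄ₕ = 2233·85.8 + 3639·64.0 + 2342·90.0 = 191591.4 + 232896 + 210780 = 635267.4.
Divide by N: 635267.4 / 8214 = 77.3396... → 77.34.

77.34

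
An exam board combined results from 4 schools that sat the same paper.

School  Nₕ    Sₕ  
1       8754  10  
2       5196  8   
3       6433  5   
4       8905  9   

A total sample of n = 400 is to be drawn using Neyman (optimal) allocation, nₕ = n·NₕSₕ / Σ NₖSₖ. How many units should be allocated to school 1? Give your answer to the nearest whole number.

1: NₕSₕ = 8754·10 = 87540
2: NₕSₕ = 5196·8 = 41568
3: NₕSₕ = 6433·5 = 32165
4: NₕSₕ = 8905·9 = 80145
Σ NₕSₕ = 241418.
n_1 = 400·87540/241418 = 145.043... → 145.

145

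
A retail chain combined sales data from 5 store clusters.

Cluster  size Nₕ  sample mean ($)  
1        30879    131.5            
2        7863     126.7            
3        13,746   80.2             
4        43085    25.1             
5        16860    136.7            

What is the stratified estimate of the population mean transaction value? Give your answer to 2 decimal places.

84.90

x̄_st = (Σ Nₕx̄ₕ) / (Σ Nₕ) = (30879·131.5 + 7863·126.7 + 13746·80.2 + 43085·25.1 + 16860·136.7) / 112433
= 9545455.3 / 112433 = 84.8991... → 84.90.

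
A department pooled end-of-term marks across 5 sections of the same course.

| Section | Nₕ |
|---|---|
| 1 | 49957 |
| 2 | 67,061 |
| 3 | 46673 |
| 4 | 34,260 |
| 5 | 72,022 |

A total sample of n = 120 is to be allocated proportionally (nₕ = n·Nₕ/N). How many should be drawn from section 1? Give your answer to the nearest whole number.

22

N = 49957 + 67061 + 46673 + 34260 + 72022 = 269973.
n_1 = 120·49957/269973 = 22.205... → 22.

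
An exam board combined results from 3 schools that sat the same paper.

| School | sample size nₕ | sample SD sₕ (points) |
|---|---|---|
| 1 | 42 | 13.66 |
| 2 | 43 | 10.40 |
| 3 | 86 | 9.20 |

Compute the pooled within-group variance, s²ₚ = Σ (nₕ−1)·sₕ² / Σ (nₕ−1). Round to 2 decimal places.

115.40

Degrees of freedom: 41 + 42 + 85 = 168.
Σ(nₕ−1)sₕ² = 41·186.5956 + 42·108.16 + 85·84.64 = 19387.5396.
s²ₚ = 19387.5396 / 168 = 115.4020... → 115.40.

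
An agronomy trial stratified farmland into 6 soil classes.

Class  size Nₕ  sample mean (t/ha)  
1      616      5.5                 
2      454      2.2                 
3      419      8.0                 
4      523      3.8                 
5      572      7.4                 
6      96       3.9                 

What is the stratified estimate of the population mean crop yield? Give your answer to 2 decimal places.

x̄_st = (Σ Nₕx̄ₕ) / (Σ Nₕ) = (616·5.5 + 454·2.2 + 419·8.0 + 523·3.8 + 572·7.4 + 96·3.9) / 2680
= 14333.4 / 2680 = 5.3483... → 5.35.

5.35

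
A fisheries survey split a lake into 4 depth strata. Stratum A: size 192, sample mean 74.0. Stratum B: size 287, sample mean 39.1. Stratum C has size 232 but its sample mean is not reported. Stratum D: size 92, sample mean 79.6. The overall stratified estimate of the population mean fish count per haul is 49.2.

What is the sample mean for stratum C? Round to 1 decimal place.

N = 192 + 287 + 232 + 92 = 803.
Overall total = μ·N = 49.2·803 = 39507.6.
Subtract the known strata: 192·74.0 + 287·39.1 + 92·79.6 = 32752.9.
Remaining total for stratum C: 39507.6 − 32752.9 = 6754.7.
Divide by its size: 6754.7 / 232 = 29.115... → 29.1.

29.1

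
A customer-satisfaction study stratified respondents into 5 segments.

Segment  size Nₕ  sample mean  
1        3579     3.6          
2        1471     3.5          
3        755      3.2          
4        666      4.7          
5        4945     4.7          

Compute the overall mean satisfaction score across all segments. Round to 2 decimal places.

4.10

x̄_st = (Σ Nₕx̄ₕ) / (Σ Nₕ) = (3579·3.6 + 1471·3.5 + 755·3.2 + 666·4.7 + 4945·4.7) / 11416
= 46820.6 / 11416 = 4.1013... → 4.10.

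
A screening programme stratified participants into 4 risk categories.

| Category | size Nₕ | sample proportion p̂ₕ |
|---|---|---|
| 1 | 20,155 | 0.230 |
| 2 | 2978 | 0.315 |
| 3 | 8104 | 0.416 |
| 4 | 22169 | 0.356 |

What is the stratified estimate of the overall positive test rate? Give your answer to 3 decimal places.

N = 20155 + 2978 + 8104 + 22169 = 53406.
Overall proportion = Σ (Nₕ/N)·p̂ₕ.
Σ Nₕp̂ₕ = 4635.65 + 938.07 + 3371.264 + 7892.164 = 16837.148.
16837.148 / 53406 = 0.31527... → 0.315.

0.315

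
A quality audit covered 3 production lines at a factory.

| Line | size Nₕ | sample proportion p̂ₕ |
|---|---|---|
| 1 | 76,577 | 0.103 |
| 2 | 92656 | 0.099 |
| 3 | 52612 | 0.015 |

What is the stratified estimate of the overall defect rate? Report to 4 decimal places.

0.0805

N = 76577 + 92656 + 52612 = 221845.
Overall proportion = Σ (Nₕ/N)·p̂ₕ.
Σ Nₕp̂ₕ = 7887.431 + 9172.944 + 789.18 = 17849.555.
17849.555 / 221845 = 0.080460... → 0.0805.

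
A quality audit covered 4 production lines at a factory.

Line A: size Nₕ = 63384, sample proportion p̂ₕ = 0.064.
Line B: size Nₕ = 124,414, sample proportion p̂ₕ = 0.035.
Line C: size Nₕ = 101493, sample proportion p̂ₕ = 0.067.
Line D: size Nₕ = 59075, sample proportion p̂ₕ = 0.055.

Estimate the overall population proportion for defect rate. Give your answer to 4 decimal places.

0.0530

N = 63384 + 124414 + 101493 + 59075 = 348366.
Overall proportion = Σ (Nₕ/N)·p̂ₕ.
Σ Nₕp̂ₕ = 4056.576 + 4354.49 + 6800.031 + 3249.125 = 18460.222.
18460.222 / 348366 = 0.052991... → 0.0530.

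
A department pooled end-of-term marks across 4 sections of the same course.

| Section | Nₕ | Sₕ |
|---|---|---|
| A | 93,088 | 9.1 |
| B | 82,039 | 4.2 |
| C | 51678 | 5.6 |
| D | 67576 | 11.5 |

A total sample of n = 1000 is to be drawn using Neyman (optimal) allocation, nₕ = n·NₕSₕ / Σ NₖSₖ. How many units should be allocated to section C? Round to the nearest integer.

128

Σ NₕSₕ = 93088·9.1 + 82039·4.2 + 51678·5.6 + 67576·11.5 = 2258185.4.
Share for C: 289396.8/2258185.4 = 0.12815.
n_C = 1000 × 0.12815 = 128.155... → 128.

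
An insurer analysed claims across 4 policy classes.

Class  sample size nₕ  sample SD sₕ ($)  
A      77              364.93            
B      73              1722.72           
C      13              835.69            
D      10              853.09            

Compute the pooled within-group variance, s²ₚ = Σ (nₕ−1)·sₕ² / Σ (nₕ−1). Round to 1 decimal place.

1412607.3

Degrees of freedom: 76 + 72 + 12 + 9 = 169.
Σ(nₕ−1)sₕ² = 76·133173.9049 + 72·2967764.1984 + 12·698377.7761 + 9·727762.5481 = 238730635.3033.
s²ₚ = 238730635.3033 / 169 = 1412607.309... → 1412607.3.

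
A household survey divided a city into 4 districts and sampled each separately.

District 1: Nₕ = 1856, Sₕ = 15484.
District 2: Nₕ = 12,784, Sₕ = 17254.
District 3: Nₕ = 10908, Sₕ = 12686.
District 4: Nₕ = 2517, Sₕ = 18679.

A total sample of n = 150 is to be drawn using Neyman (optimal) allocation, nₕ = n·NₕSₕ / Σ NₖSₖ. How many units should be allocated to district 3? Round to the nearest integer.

1: NₕSₕ = 1856·15484 = 28738304
2: NₕSₕ = 12784·17254 = 220575136
3: NₕSₕ = 10908·12686 = 138378888
4: NₕSₕ = 2517·18679 = 47015043
Σ NₕSₕ = 434707371.
n_3 = 150·138378888/434707371 = 47.749... → 48.

48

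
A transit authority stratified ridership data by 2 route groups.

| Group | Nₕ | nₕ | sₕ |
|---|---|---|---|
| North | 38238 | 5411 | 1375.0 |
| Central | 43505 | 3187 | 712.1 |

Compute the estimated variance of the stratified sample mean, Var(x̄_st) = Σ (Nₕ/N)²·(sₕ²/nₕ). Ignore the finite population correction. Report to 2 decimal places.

121.53

N = 81743. Term for each stratum: Wₕ²sₕ²/nₕ.
Var(x̄_st) = 76.45697 + 45.06892 = 121.52588 → 121.53.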